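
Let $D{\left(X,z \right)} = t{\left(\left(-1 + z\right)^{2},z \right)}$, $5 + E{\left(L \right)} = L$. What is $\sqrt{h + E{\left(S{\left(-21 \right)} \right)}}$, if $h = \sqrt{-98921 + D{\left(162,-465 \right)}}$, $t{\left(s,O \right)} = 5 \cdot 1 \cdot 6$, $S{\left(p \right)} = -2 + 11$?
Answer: $\sqrt{4 + i \sqrt{98891}} \approx 12.619 + 12.46 i$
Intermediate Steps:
$S{\left(p \right)} = 9$
$t{\left(s,O \right)} = 30$ ($t{\left(s,O \right)} = 5 \cdot 6 = 30$)
$E{\left(L \right)} = -5 + L$
$D{\left(X,z \right)} = 30$
$h = i \sqrt{98891}$ ($h = \sqrt{-98921 + 30} = \sqrt{-98891} = i \sqrt{98891} \approx 314.47 i$)
$\sqrt{h + E{\left(S{\left(-21 \right)} \right)}} = \sqrt{i \sqrt{98891} + \left(-5 + 9\right)} = \sqrt{i \sqrt{98891} + 4} = \sqrt{4 + i \sqrt{98891}}$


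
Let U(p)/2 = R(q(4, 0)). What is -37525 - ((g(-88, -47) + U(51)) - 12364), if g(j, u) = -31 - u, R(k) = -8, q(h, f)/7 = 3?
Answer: -25161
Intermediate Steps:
q(h, f) = 21 (q(h, f) = 7*3 = 21)
U(p) = -16 (U(p) = 2*(-8) = -16)
-37525 - ((g(-88, -47) + U(51)) - 12364) = -37525 - (((-31 - 1*(-47)) - 16) - 12364) = -37525 - (((-31 + 47) - 16) - 12364) = -37525 - ((16 - 16) - 12364) = -37525 - (0 - 12364) = -37525 - 1*(-12364) = -37525 + 12364 = -25161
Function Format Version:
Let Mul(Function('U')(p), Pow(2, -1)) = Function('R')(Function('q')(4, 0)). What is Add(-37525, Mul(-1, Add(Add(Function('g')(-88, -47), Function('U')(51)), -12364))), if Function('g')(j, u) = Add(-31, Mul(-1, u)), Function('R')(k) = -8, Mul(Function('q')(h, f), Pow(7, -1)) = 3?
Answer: -25161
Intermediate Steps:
Function('q')(h, f) = 21 (Function('q')(h, f) = Mul(7, 3) = 21)
Function('U')(p) = -16 (Function('U')(p) = Mul(2, -8) = -16)
Add(-37525, Mul(-1, Add(Add(Function('g')(-88, -47), Function('U')(51)), -12364))) = Add(-37525, Mul(-1, Add(Add(Add(-31, Mul(-1, -47)), -16), -12364))) = Add(-37525, Mul(-1, Add(Add(Add(-31, 47), -16), -12364))) = Add(-37525, Mul(-1, Add(Add(16, -16), -12364))) = Add(-37525, Mul(-1, Add(0, -12364))) = Add(-37525, Mul(-1, -12364)) = Add(-37525, 12364) = -25161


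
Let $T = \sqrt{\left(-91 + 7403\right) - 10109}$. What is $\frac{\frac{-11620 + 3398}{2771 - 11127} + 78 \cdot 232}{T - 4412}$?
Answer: $- \frac{166793892994}{40669782149} - \frac{75609199 i \sqrt{2797}}{81339564298} \approx -4.1012 - 0.049161 i$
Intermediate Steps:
$T = i \sqrt{2797}$ ($T = \sqrt{7312 - 10109} = \sqrt{-2797} = i \sqrt{2797} \approx 52.887 i$)
$\frac{\frac{-11620 + 3398}{2771 - 11127} + 78 \cdot 232}{T - 4412} = \frac{\frac{-11620 + 3398}{2771 - 11127} + 78 \cdot 232}{i \sqrt{2797} - 4412} = \frac{- \frac{8222}{-8356} + 18096}{-4412 + i \sqrt{2797}} = \frac{\left(-8222\right) \left(- \frac{1}{8356}\right) + 18096}{-4412 + i \sqrt{2797}} = \frac{\frac{4111}{4178} + 18096}{-4412 + i \sqrt{2797}} = \frac{75609199}{4178 \left(-4412 + i \sqrt{2797}\right)}$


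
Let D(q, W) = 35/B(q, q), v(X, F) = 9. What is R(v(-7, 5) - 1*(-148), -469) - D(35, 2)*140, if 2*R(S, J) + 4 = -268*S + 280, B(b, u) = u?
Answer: -21040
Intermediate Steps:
R(S, J) = 138 - 134*S (R(S, J) = -2 + (-268*S + 280)/2 = -2 + (280 - 268*S)/2 = -2 + (140 - 134*S) = 138 - 134*S)
D(q, W) = 35/q
R(v(-7, 5) - 1*(-148), -469) - D(35, 2)*140 = (138 - 134*(9 - 1*(-148))) - 35/35*140 = (138 - 134*(9 + 148)) - 35*(1/35)*140 = (138 - 134*157) - 140 = (138 - 21038) - 1*140 = -20900 - 140 = -21040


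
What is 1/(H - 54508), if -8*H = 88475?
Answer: -8/524539 ≈ -1.5251e-5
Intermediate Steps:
H = -88475/8 (H = -⅛*88475 = -88475/8 ≈ -11059.)
1/(H - 54508) = 1/(-88475/8 - 54508) = 1/(-524539/8) = -8/524539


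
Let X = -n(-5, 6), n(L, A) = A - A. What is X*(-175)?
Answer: 0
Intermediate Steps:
n(L, A) = 0
X = 0 (X = -1*0 = 0)
X*(-175) = 0*(-175) = 0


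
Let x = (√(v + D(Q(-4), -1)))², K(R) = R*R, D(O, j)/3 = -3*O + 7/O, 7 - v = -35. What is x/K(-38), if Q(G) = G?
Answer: 291/5776 ≈ 0.050381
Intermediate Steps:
v = 42 (v = 7 - 1*(-35) = 7 + 35 = 42)
D(O, j) = -9*O + 21/O (D(O, j) = 3*(-3*O + 7/O) = -9*O + 21/O)
K(R) = R²
x = 291/4 (x = (√(42 + (-9*(-4) + 21/(-4))))² = (√(42 + (36 + 21*(-¼))))² = (√(42 + (36 - 21/4)))² = (√(42 + 123/4))² = (√(291/4))² = (√291/2)² = 291/4 ≈ 72.750)
x/K(-38) = 291/(4*((-38)²)) = (291/4)/1444 = (291/4)*(1/1444) = 291/5776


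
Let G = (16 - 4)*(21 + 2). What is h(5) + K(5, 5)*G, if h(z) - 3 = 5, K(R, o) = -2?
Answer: -544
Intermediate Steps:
h(z) = 8 (h(z) = 3 + 5 = 8)
G = 276 (G = 12*23 = 276)
h(5) + K(5, 5)*G = 8 - 2*276 = 8 - 552 = -544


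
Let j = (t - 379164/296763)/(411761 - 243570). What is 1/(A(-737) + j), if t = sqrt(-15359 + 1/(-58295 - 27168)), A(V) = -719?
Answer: -288295271010991564211861319/207284302047160952394273223195 - 1645810197058031*I*sqrt(112180974468934)/12229773820782496191262120168505 ≈ -0.0013908 - 1.4253e-9*I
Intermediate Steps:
t = I*sqrt(112180974468934)/85463 (t = sqrt(-15359 + 1/(-85463)) = sqrt(-15359 - 1/85463) = sqrt(-1312626218/85463) = I*sqrt(112180974468934)/85463 ≈ 123.93*I)
j = -126388/16637621911 + I*sqrt(112180974468934)/14374107433 (j = (I*sqrt(112180974468934)/85463 - 379164/296763)/(411761 - 243570) = (I*sqrt(112180974468934)/85463 - 379164*1/296763)/168191 = (I*sqrt(112180974468934)/85463 - 126388/98921)*(1/168191) = (-126388/98921 + I*sqrt(112180974468934)/85463)*(1/168191) = -126388/16637621911 + I*sqrt(112180974468934)/14374107433 ≈ -7.5965e-6 + 0.00073685*I)
1/(A(-737) + j) = 1/(-719 + (-126388/16637621911 + I*sqrt(112180974468934)/14374107433)) = 1/(-11962450280397/16637621911 + I*sqrt(112180974468934)/14374107433)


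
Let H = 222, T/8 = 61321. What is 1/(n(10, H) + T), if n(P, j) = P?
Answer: 1/490578 ≈ 2.0384e-6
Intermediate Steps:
T = 490568 (T = 8*61321 = 490568)
1/(n(10, H) + T) = 1/(10 + 490568) = 1/490578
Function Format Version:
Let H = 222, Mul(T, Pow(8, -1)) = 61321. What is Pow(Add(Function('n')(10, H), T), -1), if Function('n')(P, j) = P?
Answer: Rational(1, 490578) ≈ 2.0384e-6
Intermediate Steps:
T = 490568 (T = Mul(8, 61321) = 490568)
Pow(Add(Function('n')(10, H), T), -1) = Pow(Add(10, 490568), -1) = Pow(490578, -1) = Rational(1, 490578)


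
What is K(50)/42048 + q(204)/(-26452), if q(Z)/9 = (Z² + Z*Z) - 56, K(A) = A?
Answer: -3934392179/139031712 ≈ -28.299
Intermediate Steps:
q(Z) = -504 + 18*Z² (q(Z) = 9*((Z² + Z*Z) - 56) = 9*((Z² + Z²) - 56) = 9*(2*Z² - 56) = 9*(-56 + 2*Z²) = -504 + 18*Z²)
K(50)/42048 + q(204)/(-26452) = 50/42048 + (-504 + 18*204²)/(-26452) = 50*(1/42048) + (-504 + 18*41616)*(-1/26452) = 25/21024 + (-504 + 749088)*(-1/26452) = 25/21024 + 748584*(-1/26452) = 25/21024 - 187146/6613 = -3934392179/139031712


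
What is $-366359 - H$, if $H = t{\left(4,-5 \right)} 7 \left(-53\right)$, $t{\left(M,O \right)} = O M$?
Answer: $-373779$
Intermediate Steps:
$t{\left(M,O \right)} = M O$
$H = 7420$ ($H = 4 \left(-5\right) 7 \left(-53\right) = \left(-20\right) 7 \left(-53\right) = \left(-140\right) \left(-53\right) = 7420$)
$-366359 - H = -366359 - 7420 = -373779$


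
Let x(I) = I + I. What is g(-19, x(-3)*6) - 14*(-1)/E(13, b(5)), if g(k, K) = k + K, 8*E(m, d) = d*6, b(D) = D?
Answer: -769/15 ≈ -51.267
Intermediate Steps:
x(I) = 2*I
E(m, d) = 3*d/4 (E(m, d) = (d*6)/8 = (6*d)/8 = 3*d/4)
g(k, K) = K + k
g(-19, x(-3)*6) - 14*(-1)/E(13, b(5)) = ((2*(-3))*6 - 19) - 14*(-1)/((¾)*5) = (-6*6 - 19) - (-14)/15/4 = (-36 - 19) - (-14)*4/15 = -55 - 1*(-56/15) = -55 + 56/15 = -769/15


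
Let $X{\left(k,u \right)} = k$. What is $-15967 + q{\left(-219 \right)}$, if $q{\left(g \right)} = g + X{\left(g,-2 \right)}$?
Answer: $-16405$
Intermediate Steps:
$q{\left(g \right)} = 2 g$ ($q{\left(g \right)} = g + g = 2 g$)
$-15967 + q{\left(-219 \right)} = -15967 + 2 \left(-219\right) = -15967 - 438 = -16405$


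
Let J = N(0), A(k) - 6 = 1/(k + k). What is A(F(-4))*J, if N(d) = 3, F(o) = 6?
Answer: 73/4 ≈ 18.250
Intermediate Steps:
A(k) = 6 + 1/(2*k) (A(k) = 6 + 1/(k + k) = 6 + 1/(2*k))
J = 3
A(F(-4))*J = (6 + (½)/6)*3 = (6 + (½)*(⅙))*3 = (6 + 1/12)*3 = (73/12)*3 = 73/4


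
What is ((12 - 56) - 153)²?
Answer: 38809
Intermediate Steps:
((12 - 56) - 153)² = (-44 - 153)² = (-197)² = 38809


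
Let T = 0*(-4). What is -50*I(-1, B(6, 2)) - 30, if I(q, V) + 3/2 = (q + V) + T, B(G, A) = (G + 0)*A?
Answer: -505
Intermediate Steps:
B(G, A) = A*G (B(G, A) = G*A = A*G)
T = 0
I(q, V) = -3/2 + V + q (I(q, V) = -3/2 + ((q + V) + 0) = -3/2 + ((V + q) + 0) = -3/2 + (V + q) = -3/2 + V + q)
-50*I(-1, B(6, 2)) - 30 = -50*(-3/2 + 2*6 - 1) - 30 = -50*(-3/2 + 12 - 1) - 30 = -50*19/2 - 30 = -475 - 30 = -505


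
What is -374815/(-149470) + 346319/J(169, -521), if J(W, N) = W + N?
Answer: -5163236605/5261344 ≈ -981.35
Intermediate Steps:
J(W, N) = N + W
-374815/(-149470) + 346319/J(169, -521) = -374815/(-149470) + 346319/(-521 + 169) = -374815*(-1/149470) + 346319/(-352) = 74963/29894 + 346319*(-1/352) = 74963/29894 - 346319/352 = -5163236605/5261344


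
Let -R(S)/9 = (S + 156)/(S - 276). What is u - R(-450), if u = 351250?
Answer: 42501691/121 ≈ 3.5125e+5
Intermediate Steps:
R(S) = -9*(156 + S)/(-276 + S) (R(S) = -9*(S + 156)/(S - 276) = -9*(156 + S)/(-276 + S))
u - R(-450) = 351250 - 9*(-156 - 1*(-450))/(-276 - 450) = 351250 - 9*(-156 + 450)/(-726) = 351250 - 9*(-1)*294/726 = 351250 - 1*(-441/121) = 351250 + 441/121 = 42501691/121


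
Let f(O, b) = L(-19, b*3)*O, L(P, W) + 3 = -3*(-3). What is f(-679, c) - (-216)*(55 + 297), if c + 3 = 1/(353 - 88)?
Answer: 71958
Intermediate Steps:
L(P, W) = 6 (L(P, W) = -3 - 3*(-3) = -3 + 9 = 6)
c = -794/265 (c = -3 + 1/(353 - 88) = -3 + 1/265 = -794/265 ≈ -2.9962)
f(O, b) = 6*O
f(-679, c) - (-216)*(55 + 297) = 6*(-679) - (-216)*(55 + 297) = -4074 - (-216)*352 = -4074 - 1*(-76032) = -4074 + 76032 = 71958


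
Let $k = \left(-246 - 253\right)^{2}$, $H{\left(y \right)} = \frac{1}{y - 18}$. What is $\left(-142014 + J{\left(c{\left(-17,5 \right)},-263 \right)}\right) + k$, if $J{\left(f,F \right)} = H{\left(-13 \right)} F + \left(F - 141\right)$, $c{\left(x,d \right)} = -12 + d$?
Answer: $\frac{3304336}{31} \approx 1.0659 \cdot 10^{5}$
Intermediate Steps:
$H{\left(y \right)} = \frac{1}{-18 + y}$
$J{\left(f,F \right)} = -141 + \frac{30 F}{31}$ ($J{\left(f,F \right)} = \frac{F}{-18 - 13} + \left(F - 141\right) = \frac{F}{-31} + \left(-141 + F\right) = - \frac{F}{31} + \left(-141 + F\right) = -141 + \frac{30 F}{31}$)
$k = 249001$ ($k = \left(-499\right)^{2} = 249001$)
$\left(-142014 + J{\left(c{\left(-17,5 \right)},-263 \right)}\right) + k = \left(-142014 + \left(-141 + \frac{30}{31} \left(-263\right)\right)\right) + 249001 = \left(-142014 - \frac{12261}{31}\right) + 249001 = - \frac{4414695}{31} + 249001 = \frac{3304336}{31}$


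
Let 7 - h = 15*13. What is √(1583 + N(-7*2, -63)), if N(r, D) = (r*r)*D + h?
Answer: 3*I*√1217 ≈ 104.66*I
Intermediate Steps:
h = -188 (h = 7 - 15*13 = 7 - 1*195 = 7 - 195 = -188)
N(r, D) = -188 + D*r² (N(r, D) = (r*r)*D - 188 = r²*D - 188 = D*r² - 188 = -188 + D*r²)
√(1583 + N(-7*2, -63)) = √(1583 + (-188 - 63*(-7*2)²)) = √(1583 + (-188 - 63*(-14)²)) = √(1583 + (-188 - 63*196)) = √(1583 + (-188 - 12348)) = √(1583 - 12536) = √(-10953) = 3*I*√1217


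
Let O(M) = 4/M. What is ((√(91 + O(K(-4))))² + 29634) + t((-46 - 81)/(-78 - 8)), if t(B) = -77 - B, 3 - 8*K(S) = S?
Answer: 17849959/602 ≈ 29651.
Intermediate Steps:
K(S) = 3/8 - S/8
((√(91 + O(K(-4))))² + 29634) + t((-46 - 81)/(-78 - 8)) = ((√(91 + 4/(3/8 - ⅛*(-4))))² + 29634) + (-77 - (-46 - 81)/(-78 - 8)) = ((√(91 + 4/(3/8 + ½)))² + 29634) + (-77 - (-127)/(-86)) = ((√(91 + 4/(7/8)))² + 29634) + (-77 - (-127)*(-1)/86) = ((√(91 + 4*(8/7)))² + 29634) + (-77 - 1*127/86) = ((√(91 + 32/7))² + 29634) + (-77 - 127/86) = ((√(669/7))² + 29634) - 6749/86 = ((√4683/7)² + 29634) - 6749/86 = (669/7 + 29634) - 6749/86 = 208107/7 - 6749/86 = 17849959/602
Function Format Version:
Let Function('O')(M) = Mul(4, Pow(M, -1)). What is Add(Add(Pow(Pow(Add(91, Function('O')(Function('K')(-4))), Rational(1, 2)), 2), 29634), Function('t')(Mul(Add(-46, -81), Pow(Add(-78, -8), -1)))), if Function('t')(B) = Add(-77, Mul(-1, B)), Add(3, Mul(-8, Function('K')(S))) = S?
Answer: Rational(17849959, 602) ≈ 29651.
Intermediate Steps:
Function('K')(S) = Add(Rational(3, 8), Mul(Rational(-1, 8), S))
Add(Add(Pow(Pow(Add(91, Function('O')(Function('K')(-4))), Rational(1, 2)), 2), 29634), Function('t')(Mul(Add(-46, -81), Pow(Add(-78, -8), -1)))) = Add(Add(Pow(Pow(Add(91, Mul(4, Pow(Add(Rational(3, 8), Mul(Rational(-1, 8), -4)), -1))), Rational(1, 2)), 2), 29634), Add(-77, Mul(-1, Mul(Add(-46, -81), Pow(Add(-78, -8), -1))))) = Add(Add(Pow(Pow(Add(91, Mul(4, Pow(Add(Rational(3, 8), Rational(1, 2)), -1))), Rational(1, 2)), 2), 29634), Add(-77, Mul(-1, Mul(-127, Pow(-86, -1))))) = Add(Add(Pow(Pow(Add(91, Mul(4, Pow(Rational(7, 8), -1))), Rational(1, 2)), 2), 29634), Add(-77, Mul(-1, Mul(-127, Rational(-1, 86))))) = Add(Add(Pow(Pow(Add(91, Mul(4, Rational(8, 7))), Rational(1, 2)), 2), 29634), Add(-77, Mul(-1, Rational(127, 86)))) = Add(Add(Pow(Pow(Add(91, Rational(32, 7)), Rational(1, 2)), 2), 29634), Add(-77, Rational(-127, 86))) = Add(Add(Pow(Pow(Rational(669, 7), Rational(1, 2)), 2), 29634), Rational(-6749, 86)) = Add(Add(Pow(Mul(Rational(1, 7), Pow(4683, Rational(1, 2))), 2), 29634), Rational(-6749, 86)) = Add(Add(Rational(669, 7), 29634), Rational(-6749, 86)) = Add(Rational(208107, 7), Rational(-6749, 86)) = Rational(17849959, 602)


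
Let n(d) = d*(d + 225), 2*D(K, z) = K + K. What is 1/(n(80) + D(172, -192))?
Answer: 1/24572 ≈ 4.0697e-5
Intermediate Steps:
D(K, z) = K (D(K, z) = (K + K)/2 = (2*K)/2 = K)
n(d) = d*(225 + d)
1/(n(80) + D(172, -192)) = 1/(80*(225 + 80) + 172) = 1/(80*305 + 172) = 1/(24400 + 172) = 1/24572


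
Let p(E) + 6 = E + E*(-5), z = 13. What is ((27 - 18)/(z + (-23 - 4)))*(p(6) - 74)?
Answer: 468/7 ≈ 66.857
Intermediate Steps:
p(E) = -6 - 4*E (p(E) = -6 + (E + E*(-5)) = -6 + (E - 5*E) = -6 - 4*E)
((27 - 18)/(z + (-23 - 4)))*(p(6) - 74) = ((27 - 18)/(13 + (-23 - 4)))*((-6 - 4*6) - 74) = (9/(13 - 27))*((-6 - 24) - 74) = (9/(-14))*(-30 - 74) = (9*(-1/14))*(-104) = -9/14*(-104) = 468/7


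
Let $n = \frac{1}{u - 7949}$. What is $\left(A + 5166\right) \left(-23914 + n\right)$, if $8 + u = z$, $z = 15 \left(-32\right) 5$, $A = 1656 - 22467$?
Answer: $\frac{3874911342855}{10357} \approx 3.7413 \cdot 10^{8}$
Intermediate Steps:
$A = -20811$
$z = -2400$ ($z = \left(-480\right) 5 = -2400$)
$u = -2408$ ($u = -8 - 2400 = -2408$)
$n = - \frac{1}{10357}$ ($n = \frac{1}{-2408 - 7949} = \frac{1}{-10357} = - \frac{1}{10357} \approx -9.6553 \cdot 10^{-5}$)
$\left(A + 5166\right) \left(-23914 + n\right) = \left(-20811 + 5166\right) \left(-23914 - \frac{1}{10357}\right) = \left(-15645\right) \left(- \frac{247677299}{10357}\right) = \frac{3874911342855}{10357}$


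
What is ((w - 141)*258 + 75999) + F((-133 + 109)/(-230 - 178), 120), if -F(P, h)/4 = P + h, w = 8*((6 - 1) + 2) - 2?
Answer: 902237/17 ≈ 53073.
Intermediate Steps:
w = 54 (w = 8*(5 + 2) - 2 = 8*7 - 2 = 56 - 2 = 54)
F(P, h) = -4*P - 4*h (F(P, h) = -4*(P + h) = -4*P - 4*h)
((w - 141)*258 + 75999) + F((-133 + 109)/(-230 - 178), 120) = ((54 - 141)*258 + 75999) + (-4*(-133 + 109)/(-230 - 178) - 4*120) = (-87*258 + 75999) + (-(-96)/(-408) - 480) = (-22446 + 75999) + (-(-96)*(-1)/408 - 480) = 53553 + (-4*1/17 - 480) = 53553 + (-4/17 - 480) = 53553 - 8164/17 = 902237/17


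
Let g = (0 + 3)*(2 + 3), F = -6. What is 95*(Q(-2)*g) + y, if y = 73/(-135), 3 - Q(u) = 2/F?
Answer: 641177/135 ≈ 4749.5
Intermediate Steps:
g = 15 (g = 3*5 = 15)
Q(u) = 10/3 (Q(u) = 3 - 2/(-6) = 3 - 2*(-1)/6 = 3 - 1*(-⅓) = 3 + ⅓ = 10/3)
y = -73/135 (y = 73*(-1/135) = -73/135 ≈ -0.54074)
95*(Q(-2)*g) + y = 95*((10/3)*15) - 73/135 = 95*50 - 73/135 = 4750 - 73/135 = 641177/135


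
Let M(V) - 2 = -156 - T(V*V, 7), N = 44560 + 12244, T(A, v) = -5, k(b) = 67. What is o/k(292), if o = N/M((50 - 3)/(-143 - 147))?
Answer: -56804/9983 ≈ -5.6901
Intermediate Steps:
N = 56804
M(V) = -149 (M(V) = 2 + (-156 - 1*(-5)) = 2 + (-156 + 5) = 2 - 151 = -149)
o = -56804/149 (o = 56804/(-149) = 56804*(-1/149) = -56804/149 ≈ -381.23)
o/k(292) = -56804/149/67 = -56804/149*1/67 = -56804/9983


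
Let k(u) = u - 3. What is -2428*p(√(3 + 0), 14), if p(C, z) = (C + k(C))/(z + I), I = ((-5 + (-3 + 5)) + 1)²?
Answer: 1214/3 - 2428*√3/9 ≈ -62.602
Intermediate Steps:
k(u) = -3 + u
I = 4 (I = ((-5 + 2) + 1)² = (-3 + 1)² = (-2)² = 4)
p(C, z) = (-3 + 2*C)/(4 + z) (p(C, z) = (C + (-3 + C))/(z + 4) = (-3 + 2*C)/(4 + z))
-2428*p(√(3 + 0), 14) = -2428*(-3 + 2*√(3 + 0))/(4 + 14) = -2428*(-3 + 2*√3)/18 = -1214*(-3 + 2*√3)/9 = -2428*(-⅙ + √3/9) = 1214/3 - 2428*√3/9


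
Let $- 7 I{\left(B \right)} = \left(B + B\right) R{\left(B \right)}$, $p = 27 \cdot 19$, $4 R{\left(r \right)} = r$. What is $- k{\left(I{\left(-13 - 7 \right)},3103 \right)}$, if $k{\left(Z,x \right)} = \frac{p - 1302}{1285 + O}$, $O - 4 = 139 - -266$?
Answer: $\frac{789}{1694} \approx 0.46576$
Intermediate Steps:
$O = 409$ ($O = 4 + \left(139 - -266\right) = 4 + \left(139 + 266\right) = 4 + 405 = 409$)
$R{\left(r \right)} = \frac{r}{4}$
$p = 513$
$I{\left(B \right)} = - \frac{B^{2}}{14}$ ($I{\left(B \right)} = - \frac{\left(B + B\right) \frac{B}{4}}{7} = - \frac{2 B \frac{B}{4}}{7} = - \frac{\frac{1}{2} B^{2}}{7} = - \frac{B^{2}}{14}$)
$k{\left(Z,x \right)} = - \frac{789}{1694}$ ($k{\left(Z,x \right)} = \frac{513 - 1302}{1285 + 409} = - \frac{789}{1694}$)
$- k{\left(I{\left(-13 - 7 \right)},3103 \right)} = \left(-1\right) \left(- \frac{789}{1694}\right) = \frac{789}{1694}$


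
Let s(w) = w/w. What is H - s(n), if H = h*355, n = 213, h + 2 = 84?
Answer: 29109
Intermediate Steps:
h = 82 (h = -2 + 84 = 82)
s(w) = 1
H = 29110 (H = 82*355 = 29110)
H - s(n) = 29110 - 1*1 = 29110 - 1 = 29109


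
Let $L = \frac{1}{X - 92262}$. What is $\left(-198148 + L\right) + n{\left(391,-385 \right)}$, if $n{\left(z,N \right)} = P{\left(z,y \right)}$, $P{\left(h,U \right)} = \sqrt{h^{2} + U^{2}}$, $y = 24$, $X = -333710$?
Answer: $- \frac{84405499857}{425972} + \sqrt{153457} \approx -1.9776 \cdot 10^{5}$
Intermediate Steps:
$L = - \frac{1}{425972}$ ($L = \frac{1}{-333710 - 92262} = \frac{1}{-425972} = - \frac{1}{425972} \approx -2.3476 \cdot 10^{-6}$)
$P{\left(h,U \right)} = \sqrt{U^{2} + h^{2}}$
$n{\left(z,N \right)} = \sqrt{576 + z^{2}}$ ($n{\left(z,N \right)} = \sqrt{24^{2} + z^{2}} = \sqrt{576 + z^{2}}$)
$\left(-198148 + L\right) + n{\left(391,-385 \right)} = \left(-198148 - \frac{1}{425972}\right) + \sqrt{576 + 391^{2}} = - \frac{84405499857}{425972} + \sqrt{576 + 152881} = - \frac{84405499857}{425972} + \sqrt{153457}$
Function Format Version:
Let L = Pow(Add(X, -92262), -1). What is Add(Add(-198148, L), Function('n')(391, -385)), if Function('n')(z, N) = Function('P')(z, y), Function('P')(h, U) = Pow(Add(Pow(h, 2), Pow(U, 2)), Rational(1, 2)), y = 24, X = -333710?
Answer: Add(Rational(-84405499857, 425972), Pow(153457, Rational(1, 2))) ≈ -1.9776e+5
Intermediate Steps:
L = Rational(-1, 425972) (L = Pow(Add(-333710, -92262), -1) = Pow(-425972, -1) = Rational(-1, 425972) ≈ -2.3476e-6)
Function('P')(h, U) = Pow(Add(Pow(U, 2), Pow(h, 2)), Rational(1, 2))
Function('n')(z, N) = Pow(Add(576, Pow(z, 2)), Rational(1, 2)) (Function('n')(z, N) = Pow(Add(Pow(24, 2), Pow(z, 2)), Rational(1, 2)) = Pow(Add(576, Pow(z, 2)), Rational(1, 2)))
Add(Add(-198148, L), Function('n')(391, -385)) = Add(Add(-198148, Rational(-1, 425972)), Pow(Add(576, Pow(391, 2)), Rational(1, 2))) = Add(Rational(-84405499857, 425972), Pow(Add(576, 152881), Rational(1, 2))) = Add(Rational(-84405499857, 425972), Pow(153457, Rational(1, 2)))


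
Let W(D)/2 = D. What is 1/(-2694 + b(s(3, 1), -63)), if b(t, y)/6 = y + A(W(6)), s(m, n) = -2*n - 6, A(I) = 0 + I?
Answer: -1/3000 ≈ -0.00033333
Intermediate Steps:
W(D) = 2*D
A(I) = I
s(m, n) = -6 - 2*n
b(t, y) = 72 + 6*y (b(t, y) = 6*(y + 2*6) = 6*(y + 12) = 6*(12 + y) = 72 + 6*y)
1/(-2694 + b(s(3, 1), -63)) = 1/(-2694 + (72 + 6*(-63))) = 1/(-2694 + (72 - 378)) = 1/(-2694 - 306) = 1/(-3000) = -1/3000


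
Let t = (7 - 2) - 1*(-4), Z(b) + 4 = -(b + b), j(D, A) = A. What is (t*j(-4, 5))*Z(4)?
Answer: -540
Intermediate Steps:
Z(b) = -4 - 2*b (Z(b) = -4 - (b + b) = -4 - 2*b)
t = 9 (t = 5 + 4 = 9)
(t*j(-4, 5))*Z(4) = (9*5)*(-4 - 2*4) = 45*(-4 - 8) = 45*(-12) = -540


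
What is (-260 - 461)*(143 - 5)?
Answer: -99498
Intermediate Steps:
(-260 - 461)*(143 - 5) = -721*138 = -99498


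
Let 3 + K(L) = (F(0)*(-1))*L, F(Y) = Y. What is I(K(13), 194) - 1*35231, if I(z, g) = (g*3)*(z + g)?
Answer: 75931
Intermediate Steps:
K(L) = -3 (K(L) = -3 + (0*(-1))*L = -3 + 0*L = -3 + 0 = -3)
I(z, g) = 3*g*(g + z) (I(z, g) = (3*g)*(g + z) = 3*g*(g + z))
I(K(13), 194) - 1*35231 = 3*194*(194 - 3) - 1*35231 = 3*194*191 - 35231 = 111162 - 35231 = 75931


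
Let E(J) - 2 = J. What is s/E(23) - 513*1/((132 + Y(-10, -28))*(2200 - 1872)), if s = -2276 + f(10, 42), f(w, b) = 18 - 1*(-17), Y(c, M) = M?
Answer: -76457817/852800 ≈ -89.655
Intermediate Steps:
f(w, b) = 35 (f(w, b) = 18 + 17 = 35)
E(J) = 2 + J
s = -2241 (s = -2276 + 35 = -2241)
s/E(23) - 513*1/((132 + Y(-10, -28))*(2200 - 1872)) = -2241/(2 + 23) - 513*1/((132 - 28)*(2200 - 1872)) = -2241/25 - 513/(328*104) = -2241*1/25 - 513/34112 = -2241/25 - 513*1/34112 = -2241/25 - 513/34112 = -76457817/852800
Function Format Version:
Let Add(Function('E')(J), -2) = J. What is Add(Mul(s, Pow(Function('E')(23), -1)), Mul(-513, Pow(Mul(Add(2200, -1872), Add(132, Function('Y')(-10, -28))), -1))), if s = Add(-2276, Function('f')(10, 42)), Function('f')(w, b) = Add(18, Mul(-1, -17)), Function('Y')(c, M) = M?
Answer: Rational(-76457817, 852800) ≈ -89.655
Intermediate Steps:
Function('f')(w, b) = 35 (Function('f')(w, b) = Add(18, 17) = 35)
Function('E')(J) = Add(2, J)
s = -2241 (s = Add(-2276, 35) = -2241)
Add(Mul(s, Pow(Function('E')(23), -1)), Mul(-513, Pow(Mul(Add(2200, -1872), Add(132, Function('Y')(-10, -28))), -1))) = Add(Mul(-2241, Pow(Add(2, 23), -1)), Mul(-513, Pow(Mul(Add(2200, -1872), Add(132, -28)), -1))) = Add(Mul(-2241, Pow(25, -1)), Mul(-513, Pow(Mul(328, 104), -1))) = Add(Mul(-2241, Rational(1, 25)), Mul(-513, Pow(34112, -1))) = Add(Rational(-2241, 25), Mul(-513, Rational(1, 34112))) = Add(Rational(-2241, 25), Rational(-513, 34112)) = Rational(-76457817, 852800)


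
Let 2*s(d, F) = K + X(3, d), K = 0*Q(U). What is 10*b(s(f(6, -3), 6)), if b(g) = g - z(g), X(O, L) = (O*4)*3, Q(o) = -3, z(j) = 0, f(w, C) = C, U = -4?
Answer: 180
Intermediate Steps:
X(O, L) = 12*O (X(O, L) = (4*O)*3 = 12*O)
K = 0 (K = 0*(-3) = 0)
s(d, F) = 18 (s(d, F) = (0 + 12*3)/2 = (0 + 36)/2 = (½)*36 = 18)
b(g) = g (b(g) = g - 1*0 = g + 0 = g)
10*b(s(f(6, -3), 6)) = 10*18 = 180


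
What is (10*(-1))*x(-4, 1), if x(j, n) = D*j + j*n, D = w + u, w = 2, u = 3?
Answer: 240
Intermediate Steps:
D = 5 (D = 2 + 3 = 5)
x(j, n) = 5*j + j*n
(10*(-1))*x(-4, 1) = (10*(-1))*(-4*(5 + 1)) = -(-40)*6 = -10*(-24) = 240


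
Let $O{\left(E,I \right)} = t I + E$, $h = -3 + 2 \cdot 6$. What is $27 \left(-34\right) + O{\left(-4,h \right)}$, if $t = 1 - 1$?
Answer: $-922$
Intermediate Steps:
$h = 9$ ($h = -3 + 12 = 9$)
$t = 0$
$O{\left(E,I \right)} = E$ ($O{\left(E,I \right)} = 0 I + E = 0 + E = E$)
$27 \left(-34\right) + O{\left(-4,h \right)} = 27 \left(-34\right) - 4 = -918 - 4 = -922$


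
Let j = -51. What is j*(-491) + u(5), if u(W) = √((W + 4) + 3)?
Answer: 25041 + 2*√3 ≈ 25044.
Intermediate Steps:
u(W) = √(7 + W) (u(W) = √((4 + W) + 3) = √(7 + W))
j*(-491) + u(5) = -51*(-491) + √(7 + 5) = 25041 + √12 = 25041 + 2*√3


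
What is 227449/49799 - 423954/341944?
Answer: 1491114095/448117612 ≈ 3.3275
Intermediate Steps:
227449/49799 - 423954/341944 = 227449*(1/49799) - 423954*1/341944 = 11971/2621 - 211977/170972 = 1491114095/448117612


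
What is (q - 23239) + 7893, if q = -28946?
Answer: -44292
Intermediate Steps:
(q - 23239) + 7893 = (-28946 - 23239) + 7893 = -52185 + 7893 = -44292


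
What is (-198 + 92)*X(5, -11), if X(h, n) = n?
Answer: 1166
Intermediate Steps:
(-198 + 92)*X(5, -11) = (-198 + 92)*(-11) = -106*(-11) = 1166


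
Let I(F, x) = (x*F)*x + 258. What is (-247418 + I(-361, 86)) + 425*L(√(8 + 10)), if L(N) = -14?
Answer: -2923066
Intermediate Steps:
I(F, x) = 258 + F*x² (I(F, x) = (F*x)*x + 258 = F*x² + 258 = 258 + F*x²)
(-247418 + I(-361, 86)) + 425*L(√(8 + 10)) = (-247418 + (258 - 361*86²)) + 425*(-14) = (-247418 + (258 - 361*7396)) - 5950 = (-247418 + (258 - 2669956)) - 5950 = (-247418 - 2669698) - 5950 = -2917116 - 5950 = -2923066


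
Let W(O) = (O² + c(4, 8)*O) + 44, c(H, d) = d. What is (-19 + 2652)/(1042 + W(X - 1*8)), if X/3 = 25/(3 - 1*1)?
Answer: 10532/8769 ≈ 1.2010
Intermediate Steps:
X = 75/2 (X = 3*(25/(3 - 1*1)) = 3*(25/(3 - 1)) = 3*(25/2) = 75/2 ≈ 37.500)
W(O) = 44 + O² + 8*O (W(O) = (O² + 8*O) + 44 = 44 + O² + 8*O)
(-19 + 2652)/(1042 + W(X - 1*8)) = (-19 + 2652)/(1042 + (44 + (75/2 - 1*8)² + 8*(75/2 - 1*8))) = 2633/(1042 + (44 + (75/2 - 8)² + 8*(75/2 - 8))) = 2633/(1042 + (44 + (59/2)² + 8*(59/2))) = 2633/(1042 + (44 + 3481/4 + 236)) = 2633/(1042 + 4601/4) = 2633/(8769/4) = 2633*(4/8769) = 10532/8769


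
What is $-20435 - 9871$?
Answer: $-30306$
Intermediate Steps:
$-20435 - 9871 = -30306$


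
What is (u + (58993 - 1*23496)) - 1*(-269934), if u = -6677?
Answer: 298754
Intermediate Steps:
(u + (58993 - 1*23496)) - 1*(-269934) = (-6677 + (58993 - 1*23496)) - 1*(-269934) = (-6677 + (58993 - 23496)) + 269934 = (-6677 + 35497) + 269934 = 28820 + 269934 = 298754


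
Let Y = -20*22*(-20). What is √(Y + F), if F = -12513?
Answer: I*√3713 ≈ 60.934*I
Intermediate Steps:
Y = 8800 (Y = -440*(-20) = 8800)
√(Y + F) = √(8800 - 12513) = √(-3713) = I*√3713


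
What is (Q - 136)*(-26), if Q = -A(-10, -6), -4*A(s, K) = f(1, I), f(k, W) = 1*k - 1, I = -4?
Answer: 3536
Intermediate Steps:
f(k, W) = -1 + k (f(k, W) = k - 1 = -1 + k)
A(s, K) = 0 (A(s, K) = -(-1 + 1)/4 = -¼*0 = 0)
Q = 0 (Q = -1*0 = 0)
(Q - 136)*(-26) = (0 - 136)*(-26) = -136*(-26) = 3536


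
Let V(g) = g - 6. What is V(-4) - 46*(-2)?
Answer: 82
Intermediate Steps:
V(g) = -6 + g
V(-4) - 46*(-2) = (-6 - 4) - 46*(-2) = -10 + 92 = 82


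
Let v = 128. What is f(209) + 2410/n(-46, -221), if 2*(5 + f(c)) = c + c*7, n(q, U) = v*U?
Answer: 11752459/14144 ≈ 830.92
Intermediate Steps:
n(q, U) = 128*U
f(c) = -5 + 4*c (f(c) = -5 + (c + c*7)/2 = -5 + (c + 7*c)/2 = -5 + (8*c)/2 = -5 + 4*c)
f(209) + 2410/n(-46, -221) = (-5 + 4*209) + 2410/((128*(-221))) = (-5 + 836) + 2410/(-28288) = 831 + 2410*(-1/28288) = 831 - 1205/14144 = 11752459/14144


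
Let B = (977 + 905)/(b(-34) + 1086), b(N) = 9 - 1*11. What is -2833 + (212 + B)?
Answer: -1419641/542 ≈ -2619.3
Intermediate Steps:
b(N) = -2 (b(N) = 9 - 11 = -2)
B = 941/542 (B = (977 + 905)/(-2 + 1086) = 1882/1084 = 1882*(1/1084) = 941/542 ≈ 1.7362)
-2833 + (212 + B) = -2833 + (212 + 941/542) = -2833 + 115845/542 = -1419641/542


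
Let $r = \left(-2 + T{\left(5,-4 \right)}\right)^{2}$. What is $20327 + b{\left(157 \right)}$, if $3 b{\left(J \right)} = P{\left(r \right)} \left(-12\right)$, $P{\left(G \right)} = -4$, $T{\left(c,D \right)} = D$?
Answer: $20343$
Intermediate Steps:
$r = 36$ ($r = \left(-2 - 4\right)^{2} = \left(-6\right)^{2} = 36$)
$b{\left(J \right)} = 16$ ($b{\left(J \right)} = \frac{\left(-4\right) \left(-12\right)}{3} = \frac{1}{3} \cdot 48 = 16$)
$20327 + b{\left(157 \right)} = 20327 + 16 = 20343$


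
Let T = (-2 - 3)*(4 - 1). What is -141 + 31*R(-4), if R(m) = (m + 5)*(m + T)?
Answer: -730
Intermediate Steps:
T = -15 (T = -5*3 = -15)
R(m) = (-15 + m)*(5 + m) (R(m) = (m + 5)*(m - 15) = (5 + m)*(-15 + m) = (-15 + m)*(5 + m))
-141 + 31*R(-4) = -141 + 31*(-75 + (-4)**2 - 10*(-4)) = -141 + 31*(-75 + 16 + 40) = -141 + 31*(-19) = -141 - 589 = -730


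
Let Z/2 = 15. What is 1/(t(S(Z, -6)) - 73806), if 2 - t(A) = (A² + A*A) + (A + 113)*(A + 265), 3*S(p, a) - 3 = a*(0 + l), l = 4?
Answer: -1/101250 ≈ -9.8765e-6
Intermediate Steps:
Z = 30 (Z = 2*15 = 30)
S(p, a) = 1 + 4*a/3 (S(p, a) = 1 + (a*(0 + 4))/3 = 1 + (a*4)/3 = 1 + (4*a)/3 = 1 + 4*a/3)
t(A) = 2 - 2*A² - (113 + A)*(265 + A) (t(A) = 2 - ((A² + A*A) + (A + 113)*(A + 265)) = 2 - ((A² + A²) + (113 + A)*(265 + A)) = 2 - (2*A² + (113 + A)*(265 + A)) = 2 + (-2*A² - (113 + A)*(265 + A)) = 2 - 2*A² - (113 + A)*(265 + A))
1/(t(S(Z, -6)) - 73806) = 1/((-29943 - 378*(1 + (4/3)*(-6)) - 3*(1 + (4/3)*(-6))²) - 73806) = 1/((-29943 - 378*(1 - 8) - 3*(1 - 8)²) - 73806) = 1/((-29943 - 378*(-7) - 3*(-7)²) - 73806) = 1/((-29943 + 2646 - 3*49) - 73806) = 1/((-29943 + 2646 - 147) - 73806) = 1/(-27444 - 73806) = 1/(-101250) = -1/101250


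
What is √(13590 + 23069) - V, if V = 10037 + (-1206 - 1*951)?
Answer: -7880 + √36659 ≈ -7688.5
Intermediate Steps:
V = 7880 (V = 10037 + (-1206 - 951) = 10037 - 2157 = 7880)
√(13590 + 23069) - V = √(13590 + 23069) - 1*7880 = √36659 - 7880 = -7880 + √36659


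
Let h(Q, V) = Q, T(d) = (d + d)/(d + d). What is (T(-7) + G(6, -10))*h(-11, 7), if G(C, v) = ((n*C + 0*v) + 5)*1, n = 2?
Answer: -198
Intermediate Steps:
T(d) = 1 (T(d) = (2*d)/((2*d)) = (2*d)*(1/(2*d)) = 1)
G(C, v) = 5 + 2*C (G(C, v) = ((2*C + 0*v) + 5)*1 = ((2*C + 0) + 5)*1 = (2*C + 5)*1 = (5 + 2*C)*1 = 5 + 2*C)
(T(-7) + G(6, -10))*h(-11, 7) = (1 + (5 + 2*6))*(-11) = (1 + (5 + 12))*(-11) = (1 + 17)*(-11) = 18*(-11) = -198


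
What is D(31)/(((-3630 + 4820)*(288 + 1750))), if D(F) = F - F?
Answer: 0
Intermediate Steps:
D(F) = 0
D(31)/(((-3630 + 4820)*(288 + 1750))) = 0/(((-3630 + 4820)*(288 + 1750))) = 0/((1190*2038)) = 0/2425220 = 0*(1/2425220) = 0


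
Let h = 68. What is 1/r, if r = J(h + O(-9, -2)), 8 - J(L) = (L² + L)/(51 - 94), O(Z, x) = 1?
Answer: 43/5174 ≈ 0.0083108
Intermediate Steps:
J(L) = 8 + L/43 + L²/43 (J(L) = 8 - (L² + L)/(51 - 94) = 8 - (L + L²)/(-43) = 8 - (L + L²)*(-1)/43 = 8 - (-L/43 - L²/43) = 8 + (L/43 + L²/43) = 8 + L/43 + L²/43)
r = 5174/43 (r = 8 + (68 + 1)/43 + (68 + 1)²/43 = 8 + (1/43)*69 + (1/43)*69² = 8 + 69/43 + (1/43)*4761 = 8 + 69/43 + 4761/43 = 5174/43 ≈ 120.33)
1/r = 1/(5174/43) = 43/5174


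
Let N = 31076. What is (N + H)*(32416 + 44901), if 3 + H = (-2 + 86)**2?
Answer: 2948019893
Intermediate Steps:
H = 7053 (H = -3 + (-2 + 86)**2 = -3 + 84**2 = -3 + 7056 = 7053)
(N + H)*(32416 + 44901) = (31076 + 7053)*(32416 + 44901) = 38129*77317 = 2948019893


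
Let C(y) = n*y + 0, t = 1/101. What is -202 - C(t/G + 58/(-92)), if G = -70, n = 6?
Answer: -16115996/81305 ≈ -198.22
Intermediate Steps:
t = 1/101 ≈ 0.0099010
C(y) = 6*y (C(y) = 6*y + 0 = 6*y)
-202 - C(t/G + 58/(-92)) = -202 - 6*((1/101)/(-70) + 58/(-92)) = -202 - 6*((1/101)*(-1/70) + 58*(-1/92)) = -202 - 6*(-1/7070 - 29/46) = -202 - 6*(-51269)/81305 = -202 - 1*(-307614/81305) = -202 + 307614/81305 = -16115996/81305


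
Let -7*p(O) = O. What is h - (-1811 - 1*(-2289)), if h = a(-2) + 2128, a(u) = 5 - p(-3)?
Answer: 11582/7 ≈ 1654.6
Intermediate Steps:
p(O) = -O/7
a(u) = 32/7 (a(u) = 5 - (-1)*(-3)/7 = 5 - 1*3/7 = 5 - 3/7 = 32/7)
h = 14928/7 (h = 32/7 + 2128 = 14928/7 ≈ 2132.6)
h - (-1811 - 1*(-2289)) = 14928/7 - (-1811 - 1*(-2289)) = 14928/7 - (-1811 + 2289) = 14928/7 - 1*478 = 14928/7 - 478 = 11582/7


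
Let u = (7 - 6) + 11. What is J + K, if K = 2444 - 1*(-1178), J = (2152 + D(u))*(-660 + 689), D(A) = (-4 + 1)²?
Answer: 66291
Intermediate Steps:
u = 12 (u = 1 + 11 = 12)
D(A) = 9 (D(A) = (-3)² = 9)
J = 62669 (J = (2152 + 9)*(-660 + 689) = 2161*29 = 62669)
K = 3622 (K = 2444 + 1178 = 3622)
J + K = 62669 + 3622 = 66291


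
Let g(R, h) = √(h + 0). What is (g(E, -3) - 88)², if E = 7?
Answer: (88 - I*√3)² ≈ 7741.0 - 304.84*I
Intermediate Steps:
g(R, h) = √h
(g(E, -3) - 88)² = (√(-3) - 88)² = (I*√3 - 88)² = (-88 + I*√3)²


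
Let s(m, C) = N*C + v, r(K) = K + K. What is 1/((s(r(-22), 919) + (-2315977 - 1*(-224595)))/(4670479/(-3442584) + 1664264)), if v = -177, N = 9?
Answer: -5729363947697/7171893936192 ≈ -0.79886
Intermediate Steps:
r(K) = 2*K
s(m, C) = -177 + 9*C (s(m, C) = 9*C - 177 = -177 + 9*C)
1/((s(r(-22), 919) + (-2315977 - 1*(-224595)))/(4670479/(-3442584) + 1664264)) = 1/(((-177 + 9*919) + (-2315977 - 1*(-224595)))/(4670479/(-3442584) + 1664264)) = 1/(((-177 + 8271) + (-2315977 + 224595))/(4670479*(-1/3442584) + 1664264)) = 1/((8094 - 2091382)/(-4670479/3442584 + 1664264)) = 1/(-2083288/5729363947697/3442584) = 1/(-2083288*3442584/5729363947697) = 1/(-7171893936192/5729363947697) = -5729363947697/7171893936192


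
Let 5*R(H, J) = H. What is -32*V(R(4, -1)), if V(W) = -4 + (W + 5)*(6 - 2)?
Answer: -3072/5 ≈ -614.40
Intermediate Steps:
R(H, J) = H/5
V(W) = 16 + 4*W (V(W) = -4 + (5 + W)*4 = -4 + (20 + 4*W) = 16 + 4*W)
-32*V(R(4, -1)) = -32*(16 + 4*((⅕)*4)) = -32*(16 + 4*(⅘)) = -32*(16 + 16/5) = -32*96/5 = -3072/5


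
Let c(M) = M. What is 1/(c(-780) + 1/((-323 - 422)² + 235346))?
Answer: -790371/616489379 ≈ -0.0012821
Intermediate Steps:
1/(c(-780) + 1/((-323 - 422)² + 235346)) = 1/(-780 + 1/((-323 - 422)² + 235346)) = 1/(-780 + 1/((-745)² + 235346)) = 1/(-780 + 1/(555025 + 235346)) = 1/(-780 + 1/790371) = 1/(-616489379/790371) = -790371/616489379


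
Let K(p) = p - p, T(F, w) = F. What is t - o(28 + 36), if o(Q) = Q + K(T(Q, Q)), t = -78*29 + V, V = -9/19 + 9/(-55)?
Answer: -2431336/1045 ≈ -2326.6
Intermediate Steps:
V = -666/1045 (V = -9*1/19 + 9*(-1/55) = -9/19 - 9/55 = -666/1045 ≈ -0.63732)
K(p) = 0
t = -2364456/1045 (t = -78*29 - 666/1045 = -2262 - 666/1045 = -2364456/1045 ≈ -2262.6)
o(Q) = Q (o(Q) = Q + 0 = Q)
t - o(28 + 36) = -2364456/1045 - (28 + 36) = -2364456/1045 - 1*64 = -2364456/1045 - 64 = -2431336/1045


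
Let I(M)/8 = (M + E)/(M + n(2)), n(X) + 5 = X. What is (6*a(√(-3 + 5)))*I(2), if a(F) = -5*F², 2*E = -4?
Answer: 0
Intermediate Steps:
E = -2 (E = (½)*(-4) = -2)
n(X) = -5 + X
I(M) = 8*(-2 + M)/(-3 + M) (I(M) = 8*((M - 2)/(M + (-5 + 2))) = 8*((-2 + M)/(M - 3)) = 8*((-2 + M)/(-3 + M)) = 8*(-2 + M)/(-3 + M))
(6*a(√(-3 + 5)))*I(2) = (6*(-5*(√(-3 + 5))²))*(8*(-2 + 2)/(-3 + 2)) = (6*(-5*(√2)²))*(8*0/(-1)) = (6*(-5*2))*(8*(-1)*0) = (6*(-10))*0 = -60*0 = 0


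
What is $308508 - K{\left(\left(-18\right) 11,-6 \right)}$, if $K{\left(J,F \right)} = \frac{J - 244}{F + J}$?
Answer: $\frac{1851035}{6} \approx 3.0851 \cdot 10^{5}$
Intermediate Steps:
$K{\left(J,F \right)} = \frac{-244 + J}{F + J}$
$308508 - K{\left(\left(-18\right) 11,-6 \right)} = 308508 - \frac{-244 - 198}{-6 - 198} = 308508 - \frac{1}{-204} \left(-442\right) = 308508 - \left(- \frac{1}{204}\right) \left(-442\right) = 308508 - \frac{13}{6} = \frac{1851035}{6}$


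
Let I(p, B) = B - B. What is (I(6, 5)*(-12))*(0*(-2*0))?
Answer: 0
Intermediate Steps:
I(p, B) = 0
(I(6, 5)*(-12))*(0*(-2*0)) = (0*(-12))*(0*(-2*0)) = 0*(0*0) = 0*0 = 0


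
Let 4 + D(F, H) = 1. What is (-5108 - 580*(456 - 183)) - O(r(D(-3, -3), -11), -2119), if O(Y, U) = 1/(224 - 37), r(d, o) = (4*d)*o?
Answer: -30564777/187 ≈ -1.6345e+5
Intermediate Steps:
D(F, H) = -3 (D(F, H) = -4 + 1 = -3)
r(d, o) = 4*d*o
O(Y, U) = 1/187
(-5108 - 580*(456 - 183)) - O(r(D(-3, -3), -11), -2119) = (-5108 - 580*(456 - 183)) - 1*1/187 = (-5108 - 580*273) - 1/187 = (-5108 - 1*158340) - 1/187 = (-5108 - 158340) - 1/187 = -163448 - 1/187 = -30564777/187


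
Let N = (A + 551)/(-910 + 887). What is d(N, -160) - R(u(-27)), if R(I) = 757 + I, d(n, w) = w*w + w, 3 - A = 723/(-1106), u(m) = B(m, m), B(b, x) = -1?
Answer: 24684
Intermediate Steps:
u(m) = -1
A = 4041/1106 (A = 3 - 723/(-1106) = 3 - 723*(-1)/1106 = 3 - 1*(-723/1106) = 3 + 723/1106 = 4041/1106 ≈ 3.6537)
N = -613447/25438 (N = (4041/1106 + 551)/(-910 + 887) = (613447/1106)/(-23) = (613447/1106)*(-1/23) = -613447/25438 ≈ -24.115)
d(n, w) = w + w**2 (d(n, w) = w**2 + w = w + w**2)
d(N, -160) - R(u(-27)) = -160*(1 - 160) - (757 - 1) = -160*(-159) - 1*756 = 25440 - 756 = 24684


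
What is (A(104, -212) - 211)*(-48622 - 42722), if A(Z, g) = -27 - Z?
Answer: 31239648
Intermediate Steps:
(A(104, -212) - 211)*(-48622 - 42722) = ((-27 - 1*104) - 211)*(-48622 - 42722) = ((-27 - 104) - 211)*(-91344) = (-131 - 211)*(-91344) = -342*(-91344) = 31239648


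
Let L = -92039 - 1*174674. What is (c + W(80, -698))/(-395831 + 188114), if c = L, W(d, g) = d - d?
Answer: 266713/207717 ≈ 1.2840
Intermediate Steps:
W(d, g) = 0
L = -266713 (L = -92039 - 174674 = -266713)
c = -266713
(c + W(80, -698))/(-395831 + 188114) = (-266713 + 0)/(-395831 + 188114) = -266713/(-207717) = -266713*(-1/207717) = 266713/207717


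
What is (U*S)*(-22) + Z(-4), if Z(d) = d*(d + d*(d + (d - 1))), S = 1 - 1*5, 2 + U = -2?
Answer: -480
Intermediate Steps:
U = -4 (U = -2 - 2 = -4)
S = -4 (S = 1 - 5 = -4)
Z(d) = d*(d + d*(-1 + 2*d)) (Z(d) = d*(d + d*(d + (-1 + d))) = d*(d + d*(-1 + 2*d)))
(U*S)*(-22) + Z(-4) = -4*(-4)*(-22) + 2*(-4)³ = 16*(-22) + 2*(-64) = -352 - 128 = -480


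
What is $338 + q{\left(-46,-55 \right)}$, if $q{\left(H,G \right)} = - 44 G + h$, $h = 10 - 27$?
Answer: $2741$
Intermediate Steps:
$h = -17$
$q{\left(H,G \right)} = -17 - 44 G$ ($q{\left(H,G \right)} = - 44 G - 17 = -17 - 44 G$)
$338 + q{\left(-46,-55 \right)} = 338 - -2403 = 338 + \left(-17 + 2420\right) = 338 + 2403 = 2741$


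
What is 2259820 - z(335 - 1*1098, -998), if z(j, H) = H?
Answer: 2260818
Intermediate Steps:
2259820 - z(335 - 1*1098, -998) = 2259820 - 1*(-998) = 2259820 + 998 = 2260818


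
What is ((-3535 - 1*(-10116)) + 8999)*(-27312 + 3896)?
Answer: -364821280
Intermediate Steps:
((-3535 - 1*(-10116)) + 8999)*(-27312 + 3896) = ((-3535 + 10116) + 8999)*(-23416) = (6581 + 8999)*(-23416) = 15580*(-23416) = -364821280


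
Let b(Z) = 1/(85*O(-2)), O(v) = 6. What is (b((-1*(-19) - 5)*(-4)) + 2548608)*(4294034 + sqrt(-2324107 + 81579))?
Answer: 2790671400338377/255 + 2599580162*I*sqrt(140158)/255 ≈ 1.0944e+13 + 3.8166e+9*I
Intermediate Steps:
b(Z) = 1/510 (b(Z) = 1/(85*6) = 1/510)
(b((-1*(-19) - 5)*(-4)) + 2548608)*(4294034 + sqrt(-2324107 + 81579)) = (1/510 + 2548608)*(4294034 + sqrt(-2324107 + 81579)) = 1299790081*(4294034 + sqrt(-2242528))/510 = 1299790081*(4294034 + 4*I*sqrt(140158))/510 = 2790671400338377/255 + 2599580162*I*sqrt(140158)/255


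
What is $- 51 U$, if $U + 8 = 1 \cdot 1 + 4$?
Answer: $153$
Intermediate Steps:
$U = -3$ ($U = -8 + \left(1 \cdot 1 + 4\right) = -8 + \left(1 + 4\right) = -8 + 5 = -3$)
$- 51 U = \left(-51\right) \left(-3\right) = 153$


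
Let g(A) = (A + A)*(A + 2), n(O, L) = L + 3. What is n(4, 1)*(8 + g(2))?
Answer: 96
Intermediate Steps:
n(O, L) = 3 + L
g(A) = 2*A*(2 + A) (g(A) = (2*A)*(2 + A) = 2*A*(2 + A))
n(4, 1)*(8 + g(2)) = (3 + 1)*(8 + 2*2*(2 + 2)) = 4*(8 + 2*2*4) = 4*(8 + 16) = 4*24 = 96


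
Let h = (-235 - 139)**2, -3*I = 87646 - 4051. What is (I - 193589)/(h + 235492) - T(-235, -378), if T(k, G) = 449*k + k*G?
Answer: 3131396813/187684 ≈ 16684.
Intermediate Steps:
I = -27865 (I = -(87646 - 4051)/3 = -1/3*83595 = -27865)
T(k, G) = 449*k + G*k
h = 139876 (h = (-374)**2 = 139876)
(I - 193589)/(h + 235492) - T(-235, -378) = (-27865 - 193589)/(139876 + 235492) - (-235)*(449 - 378) = -221454/375368 - (-235)*71 = -221454*1/375368 - 1*(-16685) = -110727/187684 + 16685 = 3131396813/187684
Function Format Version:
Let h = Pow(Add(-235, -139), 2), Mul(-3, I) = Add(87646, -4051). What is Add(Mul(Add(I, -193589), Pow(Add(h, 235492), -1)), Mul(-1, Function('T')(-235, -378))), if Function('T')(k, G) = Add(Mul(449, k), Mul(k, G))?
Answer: Rational(3131396813, 187684) ≈ 16684.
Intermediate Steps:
I = -27865 (I = Mul(Rational(-1, 3), Add(87646, -4051)) = Mul(Rational(-1, 3), 83595) = -27865)
Function('T')(k, G) = Add(Mul(449, k), Mul(G, k))
h = 139876 (h = Pow(-374, 2) = 139876)
Add(Mul(Add(I, -193589), Pow(Add(h, 235492), -1)), Mul(-1, Function('T')(-235, -378))) = Add(Mul(Add(-27865, -193589), Pow(Add(139876, 235492), -1)), Mul(-1, Mul(-235, Add(449, -378)))) = Add(Mul(-221454, Pow(375368, -1)), Mul(-1, Mul(-235, 71))) = Add(Mul(-221454, Rational(1, 375368)), Mul(-1, -16685)) = Add(Rational(-110727, 187684), 16685) = Rational(3131396813, 187684)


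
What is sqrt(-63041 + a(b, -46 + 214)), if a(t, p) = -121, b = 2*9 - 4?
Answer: 33*I*sqrt(58) ≈ 251.32*I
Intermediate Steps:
b = 14 (b = 18 - 4 = 14)
sqrt(-63041 + a(b, -46 + 214)) = sqrt(-63041 - 121) = sqrt(-63162) = 33*I*sqrt(58)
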